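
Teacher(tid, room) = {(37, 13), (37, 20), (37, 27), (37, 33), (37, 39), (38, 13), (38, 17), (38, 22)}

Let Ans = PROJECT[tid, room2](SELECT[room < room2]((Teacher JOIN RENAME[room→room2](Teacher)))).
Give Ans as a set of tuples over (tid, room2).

ρ[room→room2]: schema becomes (tid, room2); tuples unchanged.
Natural join on tid: {(37, 13, 13), (37, 13, 20), (37, 13, 27), (37, 13, 33), (37, 13, 39), (37, 20, 13), (37, 20, 20), (37, 20, 27), (37, 20, 33), (37, 20, 39), (37, 27, 13), (37, 27, 20), (37, 27, 27), (37, 27, 33), (37, 27, 39), (37, 33, 13), (37, 33, 20), (37, 33, 27), (37, 33, 33), (37, 33, 39), (37, 39, 13), (37, 39, 20), (37, 39, 27), (37, 39, 33), (37, 39, 39), (38, 13, 13), (38, 13, 17), (38, 13, 22), (38, 17, 13), (38, 17, 17), (38, 17, 22), (38, 22, 13), (38, 22, 17), (38, 22, 22)}
Filtering on room < room2 leaves {(37, 13, 20), (37, 13, 27), (37, 13, 33), (37, 13, 39), (37, 20, 27), (37, 20, 33), (37, 20, 39), (37, 27, 33), (37, 27, 39), (37, 33, 39), (38, 13, 17), (38, 13, 22), (38, 17, 22)}.
π_{tid, room2} gives {(37, 20), (37, 27), (37, 33), (37, 39), (38, 17), (38, 22)} (7 duplicate(s) eliminated).

{(37, 20), (37, 27), (37, 33), (37, 39), (38, 17), (38, 22)}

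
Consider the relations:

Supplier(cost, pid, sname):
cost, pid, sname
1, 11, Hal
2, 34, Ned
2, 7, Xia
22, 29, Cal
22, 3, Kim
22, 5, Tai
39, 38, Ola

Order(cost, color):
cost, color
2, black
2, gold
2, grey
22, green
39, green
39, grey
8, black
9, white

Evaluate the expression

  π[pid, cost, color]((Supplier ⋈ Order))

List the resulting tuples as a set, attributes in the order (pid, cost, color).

{(29, 22, green), (3, 22, green), (34, 2, black), (34, 2, gold), (34, 2, grey), (38, 39, green), (38, 39, grey), (5, 22, green), (7, 2, black), (7, 2, gold), (7, 2, grey)}

Supplier ⋈ Order (natural join on cost): {(2, 34, Ned, black), (2, 34, Ned, gold), (2, 34, Ned, grey), (2, 7, Xia, black), (2, 7, Xia, gold), (2, 7, Xia, grey), (22, 29, Cal, green), (22, 3, Kim, green), (22, 5, Tai, green), (39, 38, Ola, green), (39, 38, Ola, grey)}
π_{pid, cost, color} gives {(29, 22, green), (3, 22, green), (34, 2, black), (34, 2, gold), (34, 2, grey), (38, 39, green), (38, 39, grey), (5, 22, green), (7, 2, black), (7, 2, gold), (7, 2, grey)}.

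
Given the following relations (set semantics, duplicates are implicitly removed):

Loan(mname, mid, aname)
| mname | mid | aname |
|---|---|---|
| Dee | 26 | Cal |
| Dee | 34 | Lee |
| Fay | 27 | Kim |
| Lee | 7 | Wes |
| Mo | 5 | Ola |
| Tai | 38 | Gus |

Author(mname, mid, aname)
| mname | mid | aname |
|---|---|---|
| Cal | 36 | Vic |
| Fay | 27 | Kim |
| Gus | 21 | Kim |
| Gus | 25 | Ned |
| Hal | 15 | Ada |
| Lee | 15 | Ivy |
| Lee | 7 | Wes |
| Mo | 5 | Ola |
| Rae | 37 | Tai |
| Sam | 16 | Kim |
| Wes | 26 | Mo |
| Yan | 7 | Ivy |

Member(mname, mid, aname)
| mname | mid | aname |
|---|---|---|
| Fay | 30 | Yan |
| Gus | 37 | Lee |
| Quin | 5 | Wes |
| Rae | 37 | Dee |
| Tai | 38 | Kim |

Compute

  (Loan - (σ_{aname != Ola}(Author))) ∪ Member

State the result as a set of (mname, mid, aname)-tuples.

Apply σ_{aname != Ola}; surviving tuples: {(Cal, 36, Vic), (Fay, 27, Kim), (Gus, 21, Kim), (Gus, 25, Ned), (Hal, 15, Ada), (Lee, 15, Ivy), (Lee, 7, Wes), (Rae, 37, Tai), (Sam, 16, Kim), (Wes, 26, Mo), (Yan, 7, Ivy)}
Taking the difference: {(Dee, 26, Cal), (Dee, 34, Lee), (Mo, 5, Ola), (Tai, 38, Gus)}
Taking the union: {(Dee, 26, Cal), (Dee, 34, Lee), (Fay, 30, Yan), (Gus, 37, Lee), (Mo, 5, Ola), (Quin, 5, Wes), (Rae, 37, Dee), (Tai, 38, Gus), (Tai, 38, Kim)}

{(Dee, 26, Cal), (Dee, 34, Lee), (Fay, 30, Yan), (Gus, 37, Lee), (Mo, 5, Ola), (Quin, 5, Wes), (Rae, 37, Dee), (Tai, 38, Gus), (Tai, 38, Kim)}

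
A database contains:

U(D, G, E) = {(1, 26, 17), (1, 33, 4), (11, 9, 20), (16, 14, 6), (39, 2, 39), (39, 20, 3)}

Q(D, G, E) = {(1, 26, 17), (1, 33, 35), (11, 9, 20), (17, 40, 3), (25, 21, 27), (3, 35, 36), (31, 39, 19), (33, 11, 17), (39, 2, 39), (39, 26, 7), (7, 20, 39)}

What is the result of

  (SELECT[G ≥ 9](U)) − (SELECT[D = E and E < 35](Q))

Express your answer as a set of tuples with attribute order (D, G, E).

Apply σ_{G ≥ 9}; surviving tuples: {(1, 26, 17), (1, 33, 4), (11, 9, 20), (16, 14, 6), (39, 20, 3)}
Apply σ_{D = E and E < 35}; surviving tuples: {}
Set difference of the two operands is {(1, 26, 17), (1, 33, 4), (11, 9, 20), (16, 14, 6), (39, 20, 3)}.

{(1, 26, 17), (1, 33, 4), (11, 9, 20), (16, 14, 6), (39, 20, 3)}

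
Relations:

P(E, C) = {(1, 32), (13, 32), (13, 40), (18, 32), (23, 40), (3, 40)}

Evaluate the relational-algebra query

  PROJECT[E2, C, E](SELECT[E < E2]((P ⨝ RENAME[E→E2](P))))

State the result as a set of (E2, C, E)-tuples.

ρ[E→E2]: schema becomes (E2, C); tuples unchanged.
Natural join on C: {(1, 32, 1), (1, 32, 13), (1, 32, 18), (13, 32, 1), (13, 32, 13), (13, 32, 18), (13, 40, 13), (13, 40, 23), (13, 40, 3), (18, 32, 1), (18, 32, 13), (18, 32, 18), (23, 40, 13), (23, 40, 23), (23, 40, 3), (3, 40, 13), (3, 40, 23), (3, 40, 3)}
Filtering on E < E2 leaves {(1, 32, 13), (1, 32, 18), (13, 32, 18), (13, 40, 23), (3, 40, 13), (3, 40, 23)}.
π[E2, C, E]: project onto (E2, C, E) → {(13, 32, 1), (13, 40, 3), (18, 32, 1), (18, 32, 13), (23, 40, 13), (23, 40, 3)}

{(13, 32, 1), (13, 40, 3), (18, 32, 1), (18, 32, 13), (23, 40, 13), (23, 40, 3)}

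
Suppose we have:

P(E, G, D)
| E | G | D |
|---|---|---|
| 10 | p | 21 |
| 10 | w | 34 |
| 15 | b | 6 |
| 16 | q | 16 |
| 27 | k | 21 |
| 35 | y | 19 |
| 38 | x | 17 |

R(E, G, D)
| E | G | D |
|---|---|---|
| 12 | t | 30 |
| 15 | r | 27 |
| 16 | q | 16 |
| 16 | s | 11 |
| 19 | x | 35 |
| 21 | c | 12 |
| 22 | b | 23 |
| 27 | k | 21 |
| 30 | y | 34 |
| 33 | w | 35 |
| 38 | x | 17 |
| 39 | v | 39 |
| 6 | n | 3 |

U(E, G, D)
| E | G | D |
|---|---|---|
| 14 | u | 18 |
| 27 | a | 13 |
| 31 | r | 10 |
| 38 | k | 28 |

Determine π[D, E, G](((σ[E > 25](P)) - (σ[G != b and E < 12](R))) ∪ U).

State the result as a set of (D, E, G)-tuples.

{(10, 31, r), (13, 27, a), (17, 38, x), (18, 14, u), (19, 35, y), (21, 27, k), (28, 38, k)}

Selection E > 25: {(27, k, 21), (35, y, 19), (38, x, 17)}
Selection G != b and E < 12: {(6, n, 3)}
Set difference of the two operands is {(27, k, 21), (35, y, 19), (38, x, 17)}.
Set union of the two operands is {(14, u, 18), (27, a, 13), (27, k, 21), (31, r, 10), (35, y, 19), (38, k, 28), (38, x, 17)}.
Keep only column(s) D, E, G: {(10, 31, r), (13, 27, a), (17, 38, x), (18, 14, u), (19, 35, y), (21, 27, k), (28, 38, k)}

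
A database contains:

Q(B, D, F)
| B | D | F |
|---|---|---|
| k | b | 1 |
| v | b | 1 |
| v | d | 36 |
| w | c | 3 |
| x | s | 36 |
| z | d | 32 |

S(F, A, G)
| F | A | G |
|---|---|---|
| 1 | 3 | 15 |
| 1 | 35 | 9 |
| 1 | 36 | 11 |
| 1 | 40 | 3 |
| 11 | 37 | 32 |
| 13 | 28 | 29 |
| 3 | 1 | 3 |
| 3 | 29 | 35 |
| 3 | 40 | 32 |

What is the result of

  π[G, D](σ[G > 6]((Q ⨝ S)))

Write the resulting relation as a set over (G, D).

{(11, b), (15, b), (32, c), (35, c), (9, b)}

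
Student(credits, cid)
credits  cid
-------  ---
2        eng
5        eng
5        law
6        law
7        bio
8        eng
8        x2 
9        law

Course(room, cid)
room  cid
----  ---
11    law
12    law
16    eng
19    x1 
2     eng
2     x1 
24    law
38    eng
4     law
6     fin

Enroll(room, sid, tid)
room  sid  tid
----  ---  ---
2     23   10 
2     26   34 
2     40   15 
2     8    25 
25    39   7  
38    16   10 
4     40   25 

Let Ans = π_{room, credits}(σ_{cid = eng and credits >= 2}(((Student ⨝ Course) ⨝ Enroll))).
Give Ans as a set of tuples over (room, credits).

Student ⋈ Course (natural join on cid): {(2, eng, 16), (2, eng, 2), (2, eng, 38), (5, eng, 16), (5, eng, 2), (5, eng, 38), (5, law, 11), (5, law, 12), (5, law, 24), (5, law, 4), (6, law, 11), (6, law, 12), (6, law, 24), (6, law, 4), (8, eng, 16), (8, eng, 2), (8, eng, 38), (9, law, 11), (9, law, 12), (9, law, 24), (9, law, 4)}
(Student ⨝ Course) ⋈ Enroll (natural join on room): {(2, eng, 2, 23, 10), (2, eng, 2, 26, 34), (2, eng, 2, 40, 15), (2, eng, 2, 8, 25), (2, eng, 38, 16, 10), (5, eng, 2, 23, 10), (5, eng, 2, 26, 34), (5, eng, 2, 40, 15), (5, eng, 2, 8, 25), (5, eng, 38, 16, 10), (5, law, 4, 40, 25), (6, law, 4, 40, 25), (8, eng, 2, 23, 10), (8, eng, 2, 26, 34), (8, eng, 2, 40, 15), (8, eng, 2, 8, 25), (8, eng, 38, 16, 10), (9, law, 4, 40, 25)}
Filtering on cid = eng and credits >= 2 leaves {(2, eng, 2, 23, 10), (2, eng, 2, 26, 34), (2, eng, 2, 40, 15), (2, eng, 2, 8, 25), (2, eng, 38, 16, 10), (5, eng, 2, 23, 10), (5, eng, 2, 26, 34), (5, eng, 2, 40, 15), (5, eng, 2, 8, 25), (5, eng, 38, 16, 10), (8, eng, 2, 23, 10), (8, eng, 2, 26, 34), (8, eng, 2, 40, 15), (8, eng, 2, 8, 25), (8, eng, 38, 16, 10)}.
π[room, credits]: project onto (room, credits) (9 duplicate(s) eliminated) → {(2, 2), (2, 5), (2, 8), (38, 2), (38, 5), (38, 8)}

{(2, 2), (2, 5), (2, 8), (38, 2), (38, 5), (38, 8)}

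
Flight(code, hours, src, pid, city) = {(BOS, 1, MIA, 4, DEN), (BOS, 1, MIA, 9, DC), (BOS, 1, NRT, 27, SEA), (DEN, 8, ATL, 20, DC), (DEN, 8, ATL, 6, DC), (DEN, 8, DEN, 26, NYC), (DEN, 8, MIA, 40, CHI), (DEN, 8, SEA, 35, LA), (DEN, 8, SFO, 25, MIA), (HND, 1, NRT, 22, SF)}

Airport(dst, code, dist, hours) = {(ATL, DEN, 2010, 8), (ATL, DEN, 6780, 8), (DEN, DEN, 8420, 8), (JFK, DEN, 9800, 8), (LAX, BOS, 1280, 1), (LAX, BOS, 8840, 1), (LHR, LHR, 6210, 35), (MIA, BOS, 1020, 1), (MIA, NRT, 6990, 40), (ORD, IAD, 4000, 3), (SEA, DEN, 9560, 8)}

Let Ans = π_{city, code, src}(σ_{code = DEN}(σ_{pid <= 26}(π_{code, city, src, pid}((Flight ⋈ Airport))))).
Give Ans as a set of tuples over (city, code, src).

{(DC, DEN, ATL), (MIA, DEN, SFO), (NYC, DEN, DEN)}

Natural join on code, hours: {(BOS, 1, MIA, 4, DEN, LAX, 1280), (BOS, 1, MIA, 4, DEN, LAX, 8840), (BOS, 1, MIA, 4, DEN, MIA, 1020), (BOS, 1, MIA, 9, DC, LAX, 1280), (BOS, 1, MIA, 9, DC, LAX, 8840), (BOS, 1, MIA, 9, DC, MIA, 1020), (BOS, 1, NRT, 27, SEA, LAX, 1280), (BOS, 1, NRT, 27, SEA, LAX, 8840), (BOS, 1, NRT, 27, SEA, MIA, 1020), (DEN, 8, ATL, 20, DC, ATL, 2010), (DEN, 8, ATL, 20, DC, ATL, 6780), (DEN, 8, ATL, 20, DC, DEN, 8420), (DEN, 8, ATL, 20, DC, JFK, 9800), (DEN, 8, ATL, 20, DC, SEA, 9560), (DEN, 8, ATL, 6, DC, ATL, 2010), (DEN, 8, ATL, 6, DC, ATL, 6780), (DEN, 8, ATL, 6, DC, DEN, 8420), (DEN, 8, ATL, 6, DC, JFK, 9800), (DEN, 8, ATL, 6, DC, SEA, 9560), (DEN, 8, DEN, 26, NYC, ATL, 2010), (DEN, 8, DEN, 26, NYC, ATL, 6780), (DEN, 8, DEN, 26, NYC, DEN, 8420), (DEN, 8, DEN, 26, NYC, JFK, 9800), (DEN, 8, DEN, 26, NYC, SEA, 9560), (DEN, 8, MIA, 40, CHI, ATL, 2010), (DEN, 8, MIA, 40, CHI, ATL, 6780), (DEN, 8, MIA, 40, CHI, DEN, 8420), (DEN, 8, MIA, 40, CHI, JFK, 9800), (DEN, 8, MIA, 40, CHI, SEA, 9560), (DEN, 8, SEA, 35, LA, ATL, 2010), (DEN, 8, SEA, 35, LA, ATL, 6780), (DEN, 8, SEA, 35, LA, DEN, 8420), (DEN, 8, SEA, 35, LA, JFK, 9800), (DEN, 8, SEA, 35, LA, SEA, 9560), (DEN, 8, SFO, 25, MIA, ATL, 2010), (DEN, 8, SFO, 25, MIA, ATL, 6780), (DEN, 8, SFO, 25, MIA, DEN, 8420), (DEN, 8, SFO, 25, MIA, JFK, 9800), (DEN, 8, SFO, 25, MIA, SEA, 9560)}
Projecting to code, city, src, pid (30 duplicate(s) eliminated): {(BOS, DC, MIA, 9), (BOS, DEN, MIA, 4), (BOS, SEA, NRT, 27), (DEN, CHI, MIA, 40), (DEN, DC, ATL, 20), (DEN, DC, ATL, 6), (DEN, LA, SEA, 35), (DEN, MIA, SFO, 25), (DEN, NYC, DEN, 26)}
Apply σ_{pid <= 26}; surviving tuples: {(BOS, DC, MIA, 9), (BOS, DEN, MIA, 4), (DEN, DC, ATL, 20), (DEN, DC, ATL, 6), (DEN, MIA, SFO, 25), (DEN, NYC, DEN, 26)}
Apply σ_{code = DEN}; surviving tuples: {(DEN, DC, ATL, 20), (DEN, DC, ATL, 6), (DEN, MIA, SFO, 25), (DEN, NYC, DEN, 26)}
Projecting to city, code, src (1 duplicate(s) eliminated): {(DC, DEN, ATL), (MIA, DEN, SFO), (NYC, DEN, DEN)}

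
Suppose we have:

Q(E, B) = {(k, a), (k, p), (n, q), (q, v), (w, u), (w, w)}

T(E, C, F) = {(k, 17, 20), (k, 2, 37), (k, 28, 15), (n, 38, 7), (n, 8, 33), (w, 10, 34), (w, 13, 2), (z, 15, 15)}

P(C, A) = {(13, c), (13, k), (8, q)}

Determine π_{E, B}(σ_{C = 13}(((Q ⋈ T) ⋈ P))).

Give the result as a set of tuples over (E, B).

{(w, u), (w, w)}

Q ⋈ T (natural join on E): {(k, a, 17, 20), (k, a, 2, 37), (k, a, 28, 15), (k, p, 17, 20), (k, p, 2, 37), (k, p, 28, 15), (n, q, 38, 7), (n, q, 8, 33), (w, u, 10, 34), (w, u, 13, 2), (w, w, 10, 34), (w, w, 13, 2)}
(Q ⋈ T) ⋈ P (natural join on C): {(n, q, 8, 33, q), (w, u, 13, 2, c), (w, u, 13, 2, k), (w, w, 13, 2, c), (w, w, 13, 2, k)}
σ[C = 13]: keep tuples satisfying C = 13 → {(w, u, 13, 2, c), (w, u, 13, 2, k), (w, w, 13, 2, c), (w, w, 13, 2, k)}
π_{E, B} gives {(w, u), (w, w)} (2 duplicate(s) eliminated).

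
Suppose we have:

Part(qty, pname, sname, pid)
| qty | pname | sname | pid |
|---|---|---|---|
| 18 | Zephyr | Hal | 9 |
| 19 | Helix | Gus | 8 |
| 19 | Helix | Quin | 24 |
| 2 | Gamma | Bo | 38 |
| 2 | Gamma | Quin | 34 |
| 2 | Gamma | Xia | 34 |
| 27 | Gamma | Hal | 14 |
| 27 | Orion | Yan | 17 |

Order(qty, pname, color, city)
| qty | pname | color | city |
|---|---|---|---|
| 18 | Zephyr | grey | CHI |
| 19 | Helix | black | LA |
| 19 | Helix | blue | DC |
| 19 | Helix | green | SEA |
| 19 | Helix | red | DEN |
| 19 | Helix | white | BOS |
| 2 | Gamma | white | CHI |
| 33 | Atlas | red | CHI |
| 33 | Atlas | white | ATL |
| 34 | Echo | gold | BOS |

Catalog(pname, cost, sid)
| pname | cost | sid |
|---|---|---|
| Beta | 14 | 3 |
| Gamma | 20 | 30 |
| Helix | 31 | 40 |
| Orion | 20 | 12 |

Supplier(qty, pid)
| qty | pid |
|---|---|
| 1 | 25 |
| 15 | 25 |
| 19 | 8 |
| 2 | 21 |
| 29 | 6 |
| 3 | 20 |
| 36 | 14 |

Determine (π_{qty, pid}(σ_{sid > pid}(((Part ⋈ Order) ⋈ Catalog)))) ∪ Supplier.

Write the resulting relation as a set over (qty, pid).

{(1, 25), (15, 25), (19, 24), (19, 8), (2, 21), (29, 6), (3, 20), (36, 14)}

Joining Part and Order on qty, pname yields {(18, Zephyr, Hal, 9, grey, CHI), (19, Helix, Gus, 8, black, LA), (19, Helix, Gus, 8, blue, DC), (19, Helix, Gus, 8, green, SEA), (19, Helix, Gus, 8, red, DEN), (19, Helix, Gus, 8, white, BOS), (19, Helix, Quin, 24, black, LA), (19, Helix, Quin, 24, blue, DC), (19, Helix, Quin, 24, green, SEA), (19, Helix, Quin, 24, red, DEN), (19, Helix, Quin, 24, white, BOS), (2, Gamma, Bo, 38, white, CHI), (2, Gamma, Quin, 34, white, CHI), (2, Gamma, Xia, 34, white, CHI)}.
Joining (Part ⋈ Order) and Catalog on pname yields {(19, Helix, Gus, 8, black, LA, 31, 40), (19, Helix, Gus, 8, blue, DC, 31, 40), (19, Helix, Gus, 8, green, SEA, 31, 40), (19, Helix, Gus, 8, red, DEN, 31, 40), (19, Helix, Gus, 8, white, BOS, 31, 40), (19, Helix, Quin, 24, black, LA, 31, 40), (19, Helix, Quin, 24, blue, DC, 31, 40), (19, Helix, Quin, 24, green, SEA, 31, 40), (19, Helix, Quin, 24, red, DEN, 31, 40), (19, Helix, Quin, 24, white, BOS, 31, 40), (2, Gamma, Bo, 38, white, CHI, 20, 30), (2, Gamma, Quin, 34, white, CHI, 20, 30), (2, Gamma, Xia, 34, white, CHI, 20, 30)}.
Filtering on sid > pid leaves {(19, Helix, Gus, 8, black, LA, 31, 40), (19, Helix, Gus, 8, blue, DC, 31, 40), (19, Helix, Gus, 8, green, SEA, 31, 40), (19, Helix, Gus, 8, red, DEN, 31, 40), (19, Helix, Gus, 8, white, BOS, 31, 40), (19, Helix, Quin, 24, black, LA, 31, 40), (19, Helix, Quin, 24, blue, DC, 31, 40), (19, Helix, Quin, 24, green, SEA, 31, 40), (19, Helix, Quin, 24, red, DEN, 31, 40), (19, Helix, Quin, 24, white, BOS, 31, 40)}.
Keep only column(s) qty, pid (8 duplicate(s) eliminated): {(19, 24), (19, 8)}
Set union of the two operands is {(1, 25), (15, 25), (19, 24), (19, 8), (2, 21), (29, 6), (3, 20), (36, 14)}.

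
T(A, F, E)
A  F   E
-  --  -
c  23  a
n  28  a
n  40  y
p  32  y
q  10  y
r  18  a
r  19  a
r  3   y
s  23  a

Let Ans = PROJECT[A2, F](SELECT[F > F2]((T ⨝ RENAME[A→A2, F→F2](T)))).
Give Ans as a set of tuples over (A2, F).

ρ[A→A2, F→F2]: schema becomes (A2, F2, E); tuples unchanged.
Natural join on E: {(c, 23, a, c, 23), (c, 23, a, n, 28), (c, 23, a, r, 18), (c, 23, a, r, 19), (c, 23, a, s, 23), (n, 28, a, c, 23), (n, 28, a, n, 28), (n, 28, a, r, 18), (n, 28, a, r, 19), (n, 28, a, s, 23), (n, 40, y, n, 40), (n, 40, y, p, 32), (n, 40, y, q, 10), (n, 40, y, r, 3), (p, 32, y, n, 40), (p, 32, y, p, 32), (p, 32, y, q, 10), (p, 32, y, r, 3), (q, 10, y, n, 40), (q, 10, y, p, 32), (q, 10, y, q, 10), (q, 10, y, r, 3), (r, 18, a, c, 23), (r, 18, a, n, 28), (r, 18, a, r, 18), (r, 18, a, r, 19), (r, 18, a, s, 23), (r, 19, a, c, 23), (r, 19, a, n, 28), (r, 19, a, r, 18), (r, 19, a, r, 19), (r, 19, a, s, 23), (r, 3, y, n, 40), (r, 3, y, p, 32), (r, 3, y, q, 10), (r, 3, y, r, 3), (s, 23, a, c, 23), (s, 23, a, n, 28), (s, 23, a, r, 18), (s, 23, a, r, 19), (s, 23, a, s, 23)}
σ[F > F2]: keep tuples satisfying F > F2 → {(c, 23, a, r, 18), (c, 23, a, r, 19), (n, 28, a, c, 23), (n, 28, a, r, 18), (n, 28, a, r, 19), (n, 28, a, s, 23), (n, 40, y, p, 32), (n, 40, y, q, 10), (n, 40, y, r, 3), (p, 32, y, q, 10), (p, 32, y, r, 3), (q, 10, y, r, 3), (r, 19, a, r, 18), (s, 23, a, r, 18), (s, 23, a, r, 19)}
π_{A2, F} gives {(c, 28), (p, 40), (q, 32), (q, 40), (r, 10), (r, 19), (r, 23), (r, 28), (r, 32), (r, 40), (s, 28)} (4 duplicate(s) eliminated).

{(c, 28), (p, 40), (q, 32), (q, 40), (r, 10), (r, 19), (r, 23), (r, 28), (r, 32), (r, 40), (s, 28)}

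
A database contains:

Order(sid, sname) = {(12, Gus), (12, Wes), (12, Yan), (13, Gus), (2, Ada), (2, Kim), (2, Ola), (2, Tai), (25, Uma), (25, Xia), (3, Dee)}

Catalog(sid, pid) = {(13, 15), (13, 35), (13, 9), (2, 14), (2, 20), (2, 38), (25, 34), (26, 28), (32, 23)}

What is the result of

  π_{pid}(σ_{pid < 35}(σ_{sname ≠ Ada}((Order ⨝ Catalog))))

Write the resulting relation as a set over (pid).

{14, 15, 20, 34, 9}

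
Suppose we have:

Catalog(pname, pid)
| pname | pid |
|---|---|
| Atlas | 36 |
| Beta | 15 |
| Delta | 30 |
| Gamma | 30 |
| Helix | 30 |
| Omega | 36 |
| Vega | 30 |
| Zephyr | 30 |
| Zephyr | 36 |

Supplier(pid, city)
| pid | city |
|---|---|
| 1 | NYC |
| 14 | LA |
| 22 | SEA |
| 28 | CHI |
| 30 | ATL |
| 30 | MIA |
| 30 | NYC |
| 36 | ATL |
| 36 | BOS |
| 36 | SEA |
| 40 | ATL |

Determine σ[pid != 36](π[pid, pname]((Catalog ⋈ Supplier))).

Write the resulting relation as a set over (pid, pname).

Catalog ⋈ Supplier (natural join on pid): {(Atlas, 36, ATL), (Atlas, 36, BOS), (Atlas, 36, SEA), (Delta, 30, ATL), (Delta, 30, MIA), (Delta, 30, NYC), (Gamma, 30, ATL), (Gamma, 30, MIA), (Gamma, 30, NYC), (Helix, 30, ATL), (Helix, 30, MIA), (Helix, 30, NYC), (Omega, 36, ATL), (Omega, 36, BOS), (Omega, 36, SEA), (Vega, 30, ATL), (Vega, 30, MIA), (Vega, 30, NYC), (Zephyr, 30, ATL), (Zephyr, 30, MIA), (Zephyr, 30, NYC), (Zephyr, 36, ATL), (Zephyr, 36, BOS), (Zephyr, 36, SEA)}
Keep only column(s) pid, pname (16 duplicate(s) eliminated): {(30, Delta), (30, Gamma), (30, Helix), (30, Vega), (30, Zephyr), (36, Atlas), (36, Omega), (36, Zephyr)}
Apply σ_{pid != 36}; surviving tuples: {(30, Delta), (30, Gamma), (30, Helix), (30, Vega), (30, Zephyr)}

{(30, Delta), (30, Gamma), (30, Helix), (30, Vega), (30, Zephyr)}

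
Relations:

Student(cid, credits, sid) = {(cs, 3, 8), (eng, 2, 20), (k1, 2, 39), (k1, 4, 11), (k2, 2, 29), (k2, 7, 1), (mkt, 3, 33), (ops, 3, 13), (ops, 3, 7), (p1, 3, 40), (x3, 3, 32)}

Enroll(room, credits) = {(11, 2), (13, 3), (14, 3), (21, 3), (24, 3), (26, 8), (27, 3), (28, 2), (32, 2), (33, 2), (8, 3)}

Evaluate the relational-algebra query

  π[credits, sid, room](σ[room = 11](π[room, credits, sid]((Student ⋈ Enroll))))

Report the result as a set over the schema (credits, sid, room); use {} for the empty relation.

{(2, 20, 11), (2, 29, 11), (2, 39, 11)}

Joining Student and Enroll on credits yields {(cs, 3, 8, 13), (cs, 3, 8, 14), (cs, 3, 8, 21), (cs, 3, 8, 24), (cs, 3, 8, 27), (cs, 3, 8, 8), (eng, 2, 20, 11), (eng, 2, 20, 28), (eng, 2, 20, 32), (eng, 2, 20, 33), (k1, 2, 39, 11), (k1, 2, 39, 28), (k1, 2, 39, 32), (k1, 2, 39, 33), (k2, 2, 29, 11), (k2, 2, 29, 28), (k2, 2, 29, 32), (k2, 2, 29, 33), (mkt, 3, 33, 13), (mkt, 3, 33, 14), (mkt, 3, 33, 21), (mkt, 3, 33, 24), (mkt, 3, 33, 27), (mkt, 3, 33, 8), (ops, 3, 13, 13), (ops, 3, 13, 14), (ops, 3, 13, 21), (ops, 3, 13, 24), (ops, 3, 13, 27), (ops, 3, 13, 8), (ops, 3, 7, 13), (ops, 3, 7, 14), (ops, 3, 7, 21), (ops, 3, 7, 24), (ops, 3, 7, 27), (ops, 3, 7, 8), (p1, 3, 40, 13), (p1, 3, 40, 14), (p1, 3, 40, 21), (p1, 3, 40, 24), (p1, 3, 40, 27), (p1, 3, 40, 8), (x3, 3, 32, 13), (x3, 3, 32, 14), (x3, 3, 32, 21), (x3, 3, 32, 24), (x3, 3, 32, 27), (x3, 3, 32, 8)}.
Keep only column(s) room, credits, sid: {(11, 2, 20), (11, 2, 29), (11, 2, 39), (13, 3, 13), (13, 3, 32), (13, 3, 33), (13, 3, 40), (13, 3, 7), (13, 3, 8), (14, 3, 13), (14, 3, 32), (14, 3, 33), (14, 3, 40), (14, 3, 7), (14, 3, 8), (21, 3, 13), (21, 3, 32), (21, 3, 33), (21, 3, 40), (21, 3, 7), (21, 3, 8), (24, 3, 13), (24, 3, 32), (24, 3, 33), (24, 3, 40), (24, 3, 7), (24, 3, 8), (27, 3, 13), (27, 3, 32), (27, 3, 33), (27, 3, 40), (27, 3, 7), (27, 3, 8), (28, 2, 20), (28, 2, 29), (28, 2, 39), (32, 2, 20), (32, 2, 29), (32, 2, 39), (33, 2, 20), (33, 2, 29), (33, 2, 39), (8, 3, 13), (8, 3, 32), (8, 3, 33), (8, 3, 40), (8, 3, 7), (8, 3, 8)}
Apply σ_{room = 11}; surviving tuples: {(11, 2, 20), (11, 2, 29), (11, 2, 39)}
Keep only column(s) credits, sid, room: {(2, 20, 11), (2, 29, 11), (2, 39, 11)}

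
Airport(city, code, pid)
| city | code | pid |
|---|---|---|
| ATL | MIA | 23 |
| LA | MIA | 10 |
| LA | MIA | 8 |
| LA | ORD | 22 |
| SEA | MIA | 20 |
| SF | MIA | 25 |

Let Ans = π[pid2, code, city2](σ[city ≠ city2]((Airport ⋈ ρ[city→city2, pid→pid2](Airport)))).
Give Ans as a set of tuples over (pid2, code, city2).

{(10, MIA, LA), (20, MIA, SEA), (23, MIA, ATL), (25, MIA, SF), (8, MIA, LA)}

ρ[city→city2, pid→pid2]: schema becomes (city2, code, pid2); tuples unchanged.
Joining Airport and ρ[city→city2, pid→pid2](Airport) on code yields {(ATL, MIA, 23, ATL, 23), (ATL, MIA, 23, LA, 10), (ATL, MIA, 23, LA, 8), (ATL, MIA, 23, SEA, 20), (ATL, MIA, 23, SF, 25), (LA, MIA, 10, ATL, 23), (LA, MIA, 10, LA, 10), (LA, MIA, 10, LA, 8), (LA, MIA, 10, SEA, 20), (LA, MIA, 10, SF, 25), (LA, MIA, 8, ATL, 23), (LA, MIA, 8, LA, 10), (LA, MIA, 8, LA, 8), (LA, MIA, 8, SEA, 20), (LA, MIA, 8, SF, 25), (LA, ORD, 22, LA, 22), (SEA, MIA, 20, ATL, 23), (SEA, MIA, 20, LA, 10), (SEA, MIA, 20, LA, 8), (SEA, MIA, 20, SEA, 20), (SEA, MIA, 20, SF, 25), (SF, MIA, 25, ATL, 23), (SF, MIA, 25, LA, 10), (SF, MIA, 25, LA, 8), (SF, MIA, 25, SEA, 20), (SF, MIA, 25, SF, 25)}.
σ[city ≠ city2]: keep tuples satisfying city ≠ city2 → {(ATL, MIA, 23, LA, 10), (ATL, MIA, 23, LA, 8), (ATL, MIA, 23, SEA, 20), (ATL, MIA, 23, SF, 25), (LA, MIA, 10, ATL, 23), (LA, MIA, 10, SEA, 20), (LA, MIA, 10, SF, 25), (LA, MIA, 8, ATL, 23), (LA, MIA, 8, SEA, 20), (LA, MIA, 8, SF, 25), (SEA, MIA, 20, ATL, 23), (SEA, MIA, 20, LA, 10), (SEA, MIA, 20, LA, 8), (SEA, MIA, 20, SF, 25), (SF, MIA, 25, ATL, 23), (SF, MIA, 25, LA, 10), (SF, MIA, 25, LA, 8), (SF, MIA, 25, SEA, 20)}
π[pid2, code, city2]: project onto (pid2, code, city2) (13 duplicate(s) eliminated) → {(10, MIA, LA), (20, MIA, SEA), (23, MIA, ATL), (25, MIA, SF), (8, MIA, LA)}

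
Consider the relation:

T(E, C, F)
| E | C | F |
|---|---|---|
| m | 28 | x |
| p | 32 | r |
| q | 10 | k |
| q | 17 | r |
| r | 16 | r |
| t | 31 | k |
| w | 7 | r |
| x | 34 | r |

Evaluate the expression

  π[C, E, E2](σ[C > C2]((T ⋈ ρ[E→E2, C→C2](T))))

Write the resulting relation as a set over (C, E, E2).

{(16, r, w), (17, q, r), (17, q, w), (31, t, q), (32, p, q), (32, p, r), (32, p, w), (34, x, p), (34, x, q), (34, x, r), (34, x, w)}

ρ[E→E2, C→C2]: schema becomes (E2, C2, F); tuples unchanged.
Natural join on F: {(m, 28, x, m, 28), (p, 32, r, p, 32), (p, 32, r, q, 17), (p, 32, r, r, 16), (p, 32, r, w, 7), (p, 32, r, x, 34), (q, 10, k, q, 10), (q, 10, k, t, 31), (q, 17, r, p, 32), (q, 17, r, q, 17), (q, 17, r, r, 16), (q, 17, r, w, 7), (q, 17, r, x, 34), (r, 16, r, p, 32), (r, 16, r, q, 17), (r, 16, r, r, 16), (r, 16, r, w, 7), (r, 16, r, x, 34), (t, 31, k, q, 10), (t, 31, k, t, 31), (w, 7, r, p, 32), (w, 7, r, q, 17), (w, 7, r, r, 16), (w, 7, r, w, 7), (w, 7, r, x, 34), (x, 34, r, p, 32), (x, 34, r, q, 17), (x, 34, r, r, 16), (x, 34, r, w, 7), (x, 34, r, x, 34)}
σ[C > C2]: keep tuples satisfying C > C2 → {(p, 32, r, q, 17), (p, 32, r, r, 16), (p, 32, r, w, 7), (q, 17, r, r, 16), (q, 17, r, w, 7), (r, 16, r, w, 7), (t, 31, k, q, 10), (x, 34, r, p, 32), (x, 34, r, q, 17), (x, 34, r, r, 16), (x, 34, r, w, 7)}
π_{C, E, E2} gives {(16, r, w), (17, q, r), (17, q, w), (31, t, q), (32, p, q), (32, p, r), (32, p, w), (34, x, p), (34, x, q), (34, x, r), (34, x, w)}.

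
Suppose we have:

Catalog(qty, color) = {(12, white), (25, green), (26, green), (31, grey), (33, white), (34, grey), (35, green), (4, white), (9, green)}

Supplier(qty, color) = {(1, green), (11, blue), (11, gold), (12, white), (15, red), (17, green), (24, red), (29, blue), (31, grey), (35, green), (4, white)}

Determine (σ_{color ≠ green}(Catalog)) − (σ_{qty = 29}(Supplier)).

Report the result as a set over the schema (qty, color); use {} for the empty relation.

Apply σ_{color ≠ green}; surviving tuples: {(12, white), (31, grey), (33, white), (34, grey), (4, white)}
Apply σ_{qty = 29}; surviving tuples: {(29, blue)}
Difference: {(12, white), (31, grey), (33, white), (34, grey), (4, white)} with {(29, blue)} → {(12, white), (31, grey), (33, white), (34, grey), (4, white)}

{(12, white), (31, grey), (33, white), (34, grey), (4, white)}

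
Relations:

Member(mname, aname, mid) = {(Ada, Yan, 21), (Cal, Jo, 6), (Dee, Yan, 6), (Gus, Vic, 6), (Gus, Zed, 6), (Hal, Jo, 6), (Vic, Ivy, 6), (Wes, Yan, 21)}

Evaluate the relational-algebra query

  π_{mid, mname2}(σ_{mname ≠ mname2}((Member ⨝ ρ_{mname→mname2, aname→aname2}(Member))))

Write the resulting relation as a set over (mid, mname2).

ρ[mname→mname2, aname→aname2]: schema becomes (mname2, aname2, mid); tuples unchanged.
Member ⋈ ρ_{mname→mname2, aname→aname2}(Member) (natural join on mid): {(Ada, Yan, 21, Ada, Yan), (Ada, Yan, 21, Wes, Yan), (Cal, Jo, 6, Cal, Jo), (Cal, Jo, 6, Dee, Yan), (Cal, Jo, 6, Gus, Vic), (Cal, Jo, 6, Gus, Zed), (Cal, Jo, 6, Hal, Jo), (Cal, Jo, 6, Vic, Ivy), (Dee, Yan, 6, Cal, Jo), (Dee, Yan, 6, Dee, Yan), (Dee, Yan, 6, Gus, Vic), (Dee, Yan, 6, Gus, Zed), (Dee, Yan, 6, Hal, Jo), (Dee, Yan, 6, Vic, Ivy), (Gus, Vic, 6, Cal, Jo), (Gus, Vic, 6, Dee, Yan), (Gus, Vic, 6, Gus, Vic), (Gus, Vic, 6, Gus, Zed), (Gus, Vic, 6, Hal, Jo), (Gus, Vic, 6, Vic, Ivy), (Gus, Zed, 6, Cal, Jo), (Gus, Zed, 6, Dee, Yan), (Gus, Zed, 6, Gus, Vic), (Gus, Zed, 6, Gus, Zed), (Gus, Zed, 6, Hal, Jo), (Gus, Zed, 6, Vic, Ivy), (Hal, Jo, 6, Cal, Jo), (Hal, Jo, 6, Dee, Yan), (Hal, Jo, 6, Gus, Vic), (Hal, Jo, 6, Gus, Zed), (Hal, Jo, 6, Hal, Jo), (Hal, Jo, 6, Vic, Ivy), (Vic, Ivy, 6, Cal, Jo), (Vic, Ivy, 6, Dee, Yan), (Vic, Ivy, 6, Gus, Vic), (Vic, Ivy, 6, Gus, Zed), (Vic, Ivy, 6, Hal, Jo), (Vic, Ivy, 6, Vic, Ivy), (Wes, Yan, 21, Ada, Yan), (Wes, Yan, 21, Wes, Yan)}
Filtering on mname ≠ mname2 leaves {(Ada, Yan, 21, Wes, Yan), (Cal, Jo, 6, Dee, Yan), (Cal, Jo, 6, Gus, Vic), (Cal, Jo, 6, Gus, Zed), (Cal, Jo, 6, Hal, Jo), (Cal, Jo, 6, Vic, Ivy), (Dee, Yan, 6, Cal, Jo), (Dee, Yan, 6, Gus, Vic), (Dee, Yan, 6, Gus, Zed), (Dee, Yan, 6, Hal, Jo), (Dee, Yan, 6, Vic, Ivy), (Gus, Vic, 6, Cal, Jo), (Gus, Vic, 6, Dee, Yan), (Gus, Vic, 6, Hal, Jo), (Gus, Vic, 6, Vic, Ivy), (Gus, Zed, 6, Cal, Jo), (Gus, Zed, 6, Dee, Yan), (Gus, Zed, 6, Hal, Jo), (Gus, Zed, 6, Vic, Ivy), (Hal, Jo, 6, Cal, Jo), (Hal, Jo, 6, Dee, Yan), (Hal, Jo, 6, Gus, Vic), (Hal, Jo, 6, Gus, Zed), (Hal, Jo, 6, Vic, Ivy), (Vic, Ivy, 6, Cal, Jo), (Vic, Ivy, 6, Dee, Yan), (Vic, Ivy, 6, Gus, Vic), (Vic, Ivy, 6, Gus, Zed), (Vic, Ivy, 6, Hal, Jo), (Wes, Yan, 21, Ada, Yan)}.
π[mid, mname2]: project onto (mid, mname2) (23 duplicate(s) eliminated) → {(21, Ada), (21, Wes), (6, Cal), (6, Dee), (6, Gus), (6, Hal), (6, Vic)}

{(21, Ada), (21, Wes), (6, Cal), (6, Dee), (6, Gus), (6, Hal), (6, Vic)}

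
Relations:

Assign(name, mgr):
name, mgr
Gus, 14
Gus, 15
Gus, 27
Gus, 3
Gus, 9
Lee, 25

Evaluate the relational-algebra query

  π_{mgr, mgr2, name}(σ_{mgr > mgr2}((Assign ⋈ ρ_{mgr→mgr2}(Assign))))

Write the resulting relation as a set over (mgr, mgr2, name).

ρ[mgr→mgr2]: schema becomes (name, mgr2); tuples unchanged.
Joining Assign and ρ_{mgr→mgr2}(Assign) on name yields {(Gus, 14, 14), (Gus, 14, 15), (Gus, 14, 27), (Gus, 14, 3), (Gus, 14, 9), (Gus, 15, 14), (Gus, 15, 15), (Gus, 15, 27), (Gus, 15, 3), (Gus, 15, 9), (Gus, 27, 14), (Gus, 27, 15), (Gus, 27, 27), (Gus, 27, 3), (Gus, 27, 9), (Gus, 3, 14), (Gus, 3, 15), (Gus, 3, 27), (Gus, 3, 3), (Gus, 3, 9), (Gus, 9, 14), (Gus, 9, 15), (Gus, 9, 27), (Gus, 9, 3), (Gus, 9, 9), (Lee, 25, 25)}.
σ[mgr > mgr2]: keep tuples satisfying mgr > mgr2 → {(Gus, 14, 3), (Gus, 14, 9), (Gus, 15, 14), (Gus, 15, 3), (Gus, 15, 9), (Gus, 27, 14), (Gus, 27, 15), (Gus, 27, 3), (Gus, 27, 9), (Gus, 9, 3)}
π_{mgr, mgr2, name} gives {(14, 3, Gus), (14, 9, Gus), (15, 14, Gus), (15, 3, Gus), (15, 9, Gus), (27, 14, Gus), (27, 15, Gus), (27, 3, Gus), (27, 9, Gus), (9, 3, Gus)}.

{(14, 3, Gus), (14, 9, Gus), (15, 14, Gus), (15, 3, Gus), (15, 9, Gus), (27, 14, Gus), (27, 15, Gus), (27, 3, Gus), (27, 9, Gus), (9, 3, Gus)}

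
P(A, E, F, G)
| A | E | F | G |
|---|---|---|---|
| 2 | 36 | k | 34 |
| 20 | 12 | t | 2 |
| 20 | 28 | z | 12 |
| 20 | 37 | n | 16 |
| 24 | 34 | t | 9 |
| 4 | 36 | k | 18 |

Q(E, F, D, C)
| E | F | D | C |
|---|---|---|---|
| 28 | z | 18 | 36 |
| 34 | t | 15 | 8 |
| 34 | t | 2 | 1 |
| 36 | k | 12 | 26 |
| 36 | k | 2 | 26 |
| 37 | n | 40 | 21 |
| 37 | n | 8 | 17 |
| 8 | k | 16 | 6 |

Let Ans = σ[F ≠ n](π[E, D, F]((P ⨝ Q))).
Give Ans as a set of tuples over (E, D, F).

Joining P and Q on E, F yields {(2, 36, k, 34, 12, 26), (2, 36, k, 34, 2, 26), (20, 28, z, 12, 18, 36), (20, 37, n, 16, 40, 21), (20, 37, n, 16, 8, 17), (24, 34, t, 9, 15, 8), (24, 34, t, 9, 2, 1), (4, 36, k, 18, 12, 26), (4, 36, k, 18, 2, 26)}.
Keep only column(s) E, D, F (2 duplicate(s) eliminated): {(28, 18, z), (34, 15, t), (34, 2, t), (36, 12, k), (36, 2, k), (37, 40, n), (37, 8, n)}
Filtering on F ≠ n leaves {(28, 18, z), (34, 15, t), (34, 2, t), (36, 12, k), (36, 2, k)}.

{(28, 18, z), (34, 15, t), (34, 2, t), (36, 12, k), (36, 2, k)}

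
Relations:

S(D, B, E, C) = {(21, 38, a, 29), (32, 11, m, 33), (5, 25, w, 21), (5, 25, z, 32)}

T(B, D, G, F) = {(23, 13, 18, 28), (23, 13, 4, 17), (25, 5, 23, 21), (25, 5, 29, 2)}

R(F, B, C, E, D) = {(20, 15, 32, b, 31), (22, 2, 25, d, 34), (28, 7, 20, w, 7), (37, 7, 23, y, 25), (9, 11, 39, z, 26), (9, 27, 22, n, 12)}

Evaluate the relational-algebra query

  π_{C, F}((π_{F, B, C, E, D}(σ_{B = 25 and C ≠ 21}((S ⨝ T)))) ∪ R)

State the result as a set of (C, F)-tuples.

{(20, 28), (22, 9), (23, 37), (25, 22), (32, 2), (32, 20), (32, 21), (39, 9)}

Joining S and T on D, B yields {(5, 25, w, 21, 23, 21), (5, 25, w, 21, 29, 2), (5, 25, z, 32, 23, 21), (5, 25, z, 32, 29, 2)}.
σ[B = 25 and C ≠ 21]: keep tuples satisfying B = 25 and C ≠ 21 → {(5, 25, z, 32, 23, 21), (5, 25, z, 32, 29, 2)}
π[F, B, C, E, D]: project onto (F, B, C, E, D) → {(2, 25, 32, z, 5), (21, 25, 32, z, 5)}
Set union of the two operands is {(2, 25, 32, z, 5), (20, 15, 32, b, 31), (21, 25, 32, z, 5), (22, 2, 25, d, 34), (28, 7, 20, w, 7), (37, 7, 23, y, 25), (9, 11, 39, z, 26), (9, 27, 22, n, 12)}.
π[C, F]: project onto (C, F) → {(20, 28), (22, 9), (23, 37), (25, 22), (32, 2), (32, 20), (32, 21), (39, 9)}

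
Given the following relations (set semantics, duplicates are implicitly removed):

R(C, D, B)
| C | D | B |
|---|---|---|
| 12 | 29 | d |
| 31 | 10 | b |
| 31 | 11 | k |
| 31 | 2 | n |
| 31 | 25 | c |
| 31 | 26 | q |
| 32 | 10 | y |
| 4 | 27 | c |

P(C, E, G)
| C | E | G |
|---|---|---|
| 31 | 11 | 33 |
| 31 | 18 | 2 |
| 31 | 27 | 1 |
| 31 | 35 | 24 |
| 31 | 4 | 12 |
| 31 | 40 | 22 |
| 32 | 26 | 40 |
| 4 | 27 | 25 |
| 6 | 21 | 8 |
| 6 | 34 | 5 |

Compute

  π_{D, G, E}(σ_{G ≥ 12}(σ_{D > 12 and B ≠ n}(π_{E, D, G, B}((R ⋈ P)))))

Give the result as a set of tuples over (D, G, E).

{(25, 12, 4), (25, 22, 40), (25, 24, 35), (25, 33, 11), (26, 12, 4), (26, 22, 40), (26, 24, 35), (26, 33, 11), (27, 25, 27)}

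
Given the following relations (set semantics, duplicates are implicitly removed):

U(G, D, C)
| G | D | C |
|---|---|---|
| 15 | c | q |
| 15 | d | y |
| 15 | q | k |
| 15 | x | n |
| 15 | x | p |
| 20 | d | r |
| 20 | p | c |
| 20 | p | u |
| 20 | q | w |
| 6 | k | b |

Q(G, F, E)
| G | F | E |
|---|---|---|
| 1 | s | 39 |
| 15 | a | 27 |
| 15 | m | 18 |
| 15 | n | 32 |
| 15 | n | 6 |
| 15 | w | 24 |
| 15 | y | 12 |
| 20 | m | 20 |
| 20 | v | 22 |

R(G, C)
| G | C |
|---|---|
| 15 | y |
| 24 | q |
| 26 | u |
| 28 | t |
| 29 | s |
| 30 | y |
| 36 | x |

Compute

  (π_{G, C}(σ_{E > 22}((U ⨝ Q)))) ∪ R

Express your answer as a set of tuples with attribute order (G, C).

Joining U and Q on G yields {(15, c, q, a, 27), (15, c, q, m, 18), (15, c, q, n, 32), (15, c, q, n, 6), (15, c, q, w, 24), (15, c, q, y, 12), (15, d, y, a, 27), (15, d, y, m, 18), (15, d, y, n, 32), (15, d, y, n, 6), (15, d, y, w, 24), (15, d, y, y, 12), (15, q, k, a, 27), (15, q, k, m, 18), (15, q, k, n, 32), (15, q, k, n, 6), (15, q, k, w, 24), (15, q, k, y, 12), (15, x, n, a, 27), (15, x, n, m, 18), (15, x, n, n, 32), (15, x, n, n, 6), (15, x, n, w, 24), (15, x, n, y, 12), (15, x, p, a, 27), (15, x, p, m, 18), (15, x, p, n, 32), (15, x, p, n, 6), (15, x, p, w, 24), (15, x, p, y, 12), (20, d, r, m, 20), (20, d, r, v, 22), (20, p, c, m, 20), (20, p, c, v, 22), (20, p, u, m, 20), (20, p, u, v, 22), (20, q, w, m, 20), (20, q, w, v, 22)}.
Selection E > 22: {(15, c, q, a, 27), (15, c, q, n, 32), (15, c, q, w, 24), (15, d, y, a, 27), (15, d, y, n, 32), (15, d, y, w, 24), (15, q, k, a, 27), (15, q, k, n, 32), (15, q, k, w, 24), (15, x, n, a, 27), (15, x, n, n, 32), (15, x, n, w, 24), (15, x, p, a, 27), (15, x, p, n, 32), (15, x, p, w, 24)}
Keep only column(s) G, C (10 duplicate(s) eliminated): {(15, k), (15, n), (15, p), (15, q), (15, y)}
Set union of the two operands is {(15, k), (15, n), (15, p), (15, q), (15, y), (24, q), (26, u), (28, t), (29, s), (30, y), (36, x)}.

{(15, k), (15, n), (15, p), (15, q), (15, y), (24, q), (26, u), (28, t), (29, s), (30, y), (36, x)}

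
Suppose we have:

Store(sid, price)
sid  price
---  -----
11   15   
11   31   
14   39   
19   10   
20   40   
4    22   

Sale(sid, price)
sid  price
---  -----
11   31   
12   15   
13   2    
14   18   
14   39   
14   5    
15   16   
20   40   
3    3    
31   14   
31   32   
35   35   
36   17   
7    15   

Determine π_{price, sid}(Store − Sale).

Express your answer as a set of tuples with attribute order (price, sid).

{(10, 19), (15, 11), (22, 4)}

Set difference of the two operands is {(11, 15), (19, 10), (4, 22)}.
π_{price, sid} gives {(10, 19), (15, 11), (22, 4)}.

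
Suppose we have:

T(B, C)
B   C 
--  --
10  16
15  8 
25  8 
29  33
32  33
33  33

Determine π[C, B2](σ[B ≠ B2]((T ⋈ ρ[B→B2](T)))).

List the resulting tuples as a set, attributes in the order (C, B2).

ρ[B→B2]: schema becomes (B2, C); tuples unchanged.
Natural join on C: {(10, 16, 10), (15, 8, 15), (15, 8, 25), (25, 8, 15), (25, 8, 25), (29, 33, 29), (29, 33, 32), (29, 33, 33), (32, 33, 29), (32, 33, 32), (32, 33, 33), (33, 33, 29), (33, 33, 32), (33, 33, 33)}
Selection B ≠ B2: {(15, 8, 25), (25, 8, 15), (29, 33, 32), (29, 33, 33), (32, 33, 29), (32, 33, 33), (33, 33, 29), (33, 33, 32)}
π[C, B2]: project onto (C, B2) (3 duplicate(s) eliminated) → {(33, 29), (33, 32), (33, 33), (8, 15), (8, 25)}

{(33, 29), (33, 32), (33, 33), (8, 15), (8, 25)}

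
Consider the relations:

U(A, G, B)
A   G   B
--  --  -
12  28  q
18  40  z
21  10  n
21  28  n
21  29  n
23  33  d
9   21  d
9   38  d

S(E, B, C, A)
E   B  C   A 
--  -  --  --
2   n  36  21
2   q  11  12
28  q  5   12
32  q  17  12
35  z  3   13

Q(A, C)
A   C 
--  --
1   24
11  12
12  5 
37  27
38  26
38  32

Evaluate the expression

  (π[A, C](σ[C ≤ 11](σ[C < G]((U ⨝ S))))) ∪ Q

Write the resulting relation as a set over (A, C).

U ⋈ S (natural join on A, B): {(12, 28, q, 2, 11), (12, 28, q, 28, 5), (12, 28, q, 32, 17), (21, 10, n, 2, 36), (21, 28, n, 2, 36), (21, 29, n, 2, 36)}
Apply σ_{C < G}; surviving tuples: {(12, 28, q, 2, 11), (12, 28, q, 28, 5), (12, 28, q, 32, 17)}
Apply σ_{C ≤ 11}; surviving tuples: {(12, 28, q, 2, 11), (12, 28, q, 28, 5)}
π_{A, C} gives {(12, 11), (12, 5)}.
Set union of the two operands is {(1, 24), (11, 12), (12, 11), (12, 5), (37, 27), (38, 26), (38, 32)}.

{(1, 24), (11, 12), (12, 11), (12, 5), (37, 27), (38, 26), (38, 32)}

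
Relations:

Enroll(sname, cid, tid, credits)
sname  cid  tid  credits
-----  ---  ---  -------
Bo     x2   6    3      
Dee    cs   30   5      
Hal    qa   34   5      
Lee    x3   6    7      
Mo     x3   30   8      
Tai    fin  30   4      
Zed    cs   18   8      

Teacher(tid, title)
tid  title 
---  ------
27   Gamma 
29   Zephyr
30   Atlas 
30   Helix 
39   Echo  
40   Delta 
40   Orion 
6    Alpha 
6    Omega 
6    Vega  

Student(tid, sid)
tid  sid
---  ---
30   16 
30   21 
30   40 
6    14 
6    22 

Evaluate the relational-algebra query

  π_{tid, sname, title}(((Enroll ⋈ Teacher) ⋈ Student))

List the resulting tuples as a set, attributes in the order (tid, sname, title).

Enroll ⋈ Teacher (natural join on tid): {(Bo, x2, 6, 3, Alpha), (Bo, x2, 6, 3, Omega), (Bo, x2, 6, 3, Vega), (Dee, cs, 30, 5, Atlas), (Dee, cs, 30, 5, Helix), (Lee, x3, 6, 7, Alpha), (Lee, x3, 6, 7, Omega), (Lee, x3, 6, 7, Vega), (Mo, x3, 30, 8, Atlas), (Mo, x3, 30, 8, Helix), (Tai, fin, 30, 4, Atlas), (Tai, fin, 30, 4, Helix)}
(Enroll ⋈ Teacher) ⋈ Student (natural join on tid): {(Bo, x2, 6, 3, Alpha, 14), (Bo, x2, 6, 3, Alpha, 22), (Bo, x2, 6, 3, Omega, 14), (Bo, x2, 6, 3, Omega, 22), (Bo, x2, 6, 3, Vega, 14), (Bo, x2, 6, 3, Vega, 22), (Dee, cs, 30, 5, Atlas, 16), (Dee, cs, 30, 5, Atlas, 21), (Dee, cs, 30, 5, Atlas, 40), (Dee, cs, 30, 5, Helix, 16), (Dee, cs, 30, 5, Helix, 21), (Dee, cs, 30, 5, Helix, 40), (Lee, x3, 6, 7, Alpha, 14), (Lee, x3, 6, 7, Alpha, 22), (Lee, x3, 6, 7, Omega, 14), (Lee, x3, 6, 7, Omega, 22), (Lee, x3, 6, 7, Vega, 14), (Lee, x3, 6, 7, Vega, 22), (Mo, x3, 30, 8, Atlas, 16), (Mo, x3, 30, 8, Atlas, 21), (Mo, x3, 30, 8, Atlas, 40), (Mo, x3, 30, 8, Helix, 16), (Mo, x3, 30, 8, Helix, 21), (Mo, x3, 30, 8, Helix, 40), (Tai, fin, 30, 4, Atlas, 16), (Tai, fin, 30, 4, Atlas, 21), (Tai, fin, 30, 4, Atlas, 40), (Tai, fin, 30, 4, Helix, 16), (Tai, fin, 30, 4, Helix, 21), (Tai, fin, 30, 4, Helix, 40)}
π[tid, sname, title]: project onto (tid, sname, title) (18 duplicate(s) eliminated) → {(30, Dee, Atlas), (30, Dee, Helix), (30, Mo, Atlas), (30, Mo, Helix), (30, Tai, Atlas), (30, Tai, Helix), (6, Bo, Alpha), (6, Bo, Omega), (6, Bo, Vega), (6, Lee, Alpha), (6, Lee, Omega), (6, Lee, Vega)}

{(30, Dee, Atlas), (30, Dee, Helix), (30, Mo, Atlas), (30, Mo, Helix), (30, Tai, Atlas), (30, Tai, Helix), (6, Bo, Alpha), (6, Bo, Omega), (6, Bo, Vega), (6, Lee, Alpha), (6, Lee, Omega), (6, Lee, Vega)}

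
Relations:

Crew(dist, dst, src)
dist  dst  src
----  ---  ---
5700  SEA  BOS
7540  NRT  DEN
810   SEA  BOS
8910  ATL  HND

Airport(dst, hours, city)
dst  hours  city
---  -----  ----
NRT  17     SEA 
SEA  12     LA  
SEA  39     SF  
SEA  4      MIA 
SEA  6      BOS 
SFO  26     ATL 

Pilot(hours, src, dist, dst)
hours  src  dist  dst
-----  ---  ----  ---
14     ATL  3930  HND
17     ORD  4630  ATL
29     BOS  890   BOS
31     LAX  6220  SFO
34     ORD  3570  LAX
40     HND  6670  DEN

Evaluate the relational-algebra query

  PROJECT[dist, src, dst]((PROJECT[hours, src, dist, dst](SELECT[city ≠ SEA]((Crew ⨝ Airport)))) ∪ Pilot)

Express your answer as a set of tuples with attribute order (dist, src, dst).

{(3570, ORD, LAX), (3930, ATL, HND), (4630, ORD, ATL), (5700, BOS, SEA), (6220, LAX, SFO), (6670, HND, DEN), (810, BOS, SEA), (890, BOS, BOS)}

Joining Crew and Airport on dst yields {(5700, SEA, BOS, 12, LA), (5700, SEA, BOS, 39, SF), (5700, SEA, BOS, 4, MIA), (5700, SEA, BOS, 6, BOS), (7540, NRT, DEN, 17, SEA), (810, SEA, BOS, 12, LA), (810, SEA, BOS, 39, SF), (810, SEA, BOS, 4, MIA), (810, SEA, BOS, 6, BOS)}.
Apply σ_{city ≠ SEA}; surviving tuples: {(5700, SEA, BOS, 12, LA), (5700, SEA, BOS, 39, SF), (5700, SEA, BOS, 4, MIA), (5700, SEA, BOS, 6, BOS), (810, SEA, BOS, 12, LA), (810, SEA, BOS, 39, SF), (810, SEA, BOS, 4, MIA), (810, SEA, BOS, 6, BOS)}
π[hours, src, dist, dst]: project onto (hours, src, dist, dst) → {(12, BOS, 5700, SEA), (12, BOS, 810, SEA), (39, BOS, 5700, SEA), (39, BOS, 810, SEA), (4, BOS, 5700, SEA), (4, BOS, 810, SEA), (6, BOS, 5700, SEA), (6, BOS, 810, SEA)}
Set union of the two operands is {(12, BOS, 5700, SEA), (12, BOS, 810, SEA), (14, ATL, 3930, HND), (17, ORD, 4630, ATL), (29, BOS, 890, BOS), (31, LAX, 6220, SFO), (34, ORD, 3570, LAX), (39, BOS, 5700, SEA), (39, BOS, 810, SEA), (4, BOS, 5700, SEA), (4, BOS, 810, SEA), (40, HND, 6670, DEN), (6, BOS, 5700, SEA), (6, BOS, 810, SEA)}.
π[dist, src, dst]: project onto (dist, src, dst) (6 duplicate(s) eliminated) → {(3570, ORD, LAX), (3930, ATL, HND), (4630, ORD, ATL), (5700, BOS, SEA), (6220, LAX, SFO), (6670, HND, DEN), (810, BOS, SEA), (890, BOS, BOS)}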